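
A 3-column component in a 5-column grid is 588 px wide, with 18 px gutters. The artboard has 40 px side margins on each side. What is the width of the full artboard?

Subtracting 2 gutters of 18 leaves 552 for 3 columns, so c = 184 px.
Total width: 2·40 + 5·184 + 4·18 = 1072 px.

1072 px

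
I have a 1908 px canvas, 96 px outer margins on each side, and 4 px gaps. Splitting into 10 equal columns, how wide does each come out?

Inside the margins: 1908 − 192 = 1716 px.
10c + 9·4 = 1716 → 10c = 1680 → c = 168 px.

168 px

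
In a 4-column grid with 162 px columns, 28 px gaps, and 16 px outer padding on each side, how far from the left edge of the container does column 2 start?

206 px

Each column+gutter stride is 190 px; 1 of them past the 16 px margin is 16 + 190 = 206 px.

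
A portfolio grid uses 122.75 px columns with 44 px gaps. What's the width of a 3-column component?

Span of 3: 3·122.75 + 2·44 = 368.25 + 88 = 456.25 px.

456.25 px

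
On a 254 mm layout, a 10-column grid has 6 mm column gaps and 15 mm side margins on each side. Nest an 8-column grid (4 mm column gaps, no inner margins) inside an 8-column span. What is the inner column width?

18.75 mm

Take off 30 mm of margins, leaving 224 mm.
224 − 9·6 = 170; ÷10 gives c = 17 mm.
8-column span = 8·17 + 7·6 = 178 mm.
8 columns + 7 column gaps: 8d + 7·4 = 178.
8d = 178 − 28 = 150, so d = 18.75 mm.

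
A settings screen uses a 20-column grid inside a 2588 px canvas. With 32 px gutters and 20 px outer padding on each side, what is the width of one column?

97 px

Inside the margins: 2588 − 40 = 2548 px.
20c + 19·32 = 2548 → 20c = 1940 → c = 97 px.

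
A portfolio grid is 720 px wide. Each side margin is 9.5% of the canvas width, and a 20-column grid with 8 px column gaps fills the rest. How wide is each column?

Each margin = 9.5% of 720 = 68.4 px; content = 720 − 2·68.4 = 583.2 px.
20c + 19·8 = 583.2 → 20c = 431.2 → c = 21.56 px.

21.56 px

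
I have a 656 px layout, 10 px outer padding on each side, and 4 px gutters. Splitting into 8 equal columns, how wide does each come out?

76 px

Take off 20 px of margins, leaving 636 px.
636 − 7·4 = 608; ÷8 gives c = 76 px.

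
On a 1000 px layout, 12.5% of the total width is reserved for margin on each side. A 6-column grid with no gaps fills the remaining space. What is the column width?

125 px

Margins: 12.5% × 1000 = 125 px each, so content = 1000 − 250 = 750 px.
With no gaps, each column is 750/6 = 125 px.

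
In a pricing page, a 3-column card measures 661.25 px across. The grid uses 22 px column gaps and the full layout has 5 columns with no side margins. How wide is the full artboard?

3c + 2·22 = 661.25 → 3c = 617.25 → c = 205.75 px.
Summing: 1028.75 + 88 = 1116.75 px.

1116.75 px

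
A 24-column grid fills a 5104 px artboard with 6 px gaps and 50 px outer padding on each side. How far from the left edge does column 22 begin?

Content = 5104 − 2·50 = 5004 px.
Subtracting 23 gaps of 6 leaves 4866 for 24 columns, so c = 202.75 px.
Before column 22: the margin + 21 columns + 21 gaps.
Offset = 50 + 21·(202.75 + 6) = 50 + 4383.75 = 4433.75 px.

4433.75 px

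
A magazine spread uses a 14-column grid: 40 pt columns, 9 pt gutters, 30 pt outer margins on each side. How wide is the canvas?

737 pt

Canvas = 2·30 + 14·40 + 13·9 = 60 + 560 + 117 = 737 pt.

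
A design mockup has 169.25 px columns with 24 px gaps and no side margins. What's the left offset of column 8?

Before column 8: 7 columns + 7 gaps.
Offset = 7·(169.25 + 24) = 7·193.25 = 1352.75 px.

1352.75 px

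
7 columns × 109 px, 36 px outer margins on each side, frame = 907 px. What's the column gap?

Subtract both margins: 907 − 2·36 = 835 px.
7·109 + 6g = 835 → 6g = 72 → g = 12 px.

12 px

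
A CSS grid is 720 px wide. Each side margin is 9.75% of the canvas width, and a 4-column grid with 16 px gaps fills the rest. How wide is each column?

Margins: 9.75% × 720 = 70.2 px each, so content = 720 − 140.4 = 579.6 px.
Subtracting 3 gaps of 16 leaves 531.6 for 4 columns, so c = 132.9 px.

132.9 px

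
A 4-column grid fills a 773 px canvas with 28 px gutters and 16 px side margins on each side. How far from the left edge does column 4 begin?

592.75 px

Inside the margins: 773 − 32 = 741 px.
4c + 3·28 = 741 → 4c = 657 → c = 164.25 px.
Each column+gutter stride is 192.25 px; 3 of them past the 16 px margin is 16 + 576.75 = 592.75 px.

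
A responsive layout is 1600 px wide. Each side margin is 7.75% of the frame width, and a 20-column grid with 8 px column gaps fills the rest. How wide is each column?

60 px

Margins: 7.75% × 1600 = 124 px each, so content = 1600 − 248 = 1352 px.
20c + 19·8 = 1352 → 20c = 1200 → c = 60 px.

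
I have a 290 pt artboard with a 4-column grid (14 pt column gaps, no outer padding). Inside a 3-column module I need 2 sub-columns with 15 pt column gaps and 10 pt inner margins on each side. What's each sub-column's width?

4c + 3·14 = 290 → 4c = 248 → c = 62 pt.
Span of 3: 3·62 + 2·14 = 186 + 28 = 214 pt.
Inner content = 214 − 2·10 = 194 pt.
2d + 1·15 = 194 → 2d = 179 → d = 89.5 pt.

89.5 pt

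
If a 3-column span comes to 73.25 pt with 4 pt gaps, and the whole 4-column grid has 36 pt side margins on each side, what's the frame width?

3c + 2·4 = 73.25 → 3c = 65.25 → c = 21.75 pt.
Adding margins, columns and gutters: 72 + 87 + 12 = 171 pt.

171 pt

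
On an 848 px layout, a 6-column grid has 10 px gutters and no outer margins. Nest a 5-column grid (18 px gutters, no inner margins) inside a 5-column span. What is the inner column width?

126.6 px

6 columns + 5 gutters: 6c + 5·10 = 848.
6c = 848 − 50 = 798, so c = 133 px.
Span of 5: 5·133 + 4·10 = 665 + 40 = 705 px.
705 − 4·18 = 633; ÷5 gives d = 126.6 px.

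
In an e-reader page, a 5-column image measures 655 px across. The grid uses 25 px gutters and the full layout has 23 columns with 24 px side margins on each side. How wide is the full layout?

5 columns + 4 gutters: 5c + 4·25 = 655.
5c = 655 − 100 = 555, so c = 111 px.
Layout = 2·24 + 23·111 + 22·25 = 48 + 2553 + 550 = 3151 px.

3151 px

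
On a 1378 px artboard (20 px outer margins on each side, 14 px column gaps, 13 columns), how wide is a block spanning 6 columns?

Inside the margins: 1378 − 40 = 1338 px.
Subtracting 12 column gaps of 14 leaves 1170 for 13 columns, so c = 90 px.
6 columns plus 5 column gaps: 540 + 70 = 610 px.

610 px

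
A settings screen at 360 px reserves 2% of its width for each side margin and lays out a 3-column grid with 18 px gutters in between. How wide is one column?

103.2 px

Margins: 2% × 360 = 7.2 px each, so content = 360 − 14.4 = 345.6 px.
Subtracting 2 gutters of 18 leaves 309.6 for 3 columns, so c = 103.2 px.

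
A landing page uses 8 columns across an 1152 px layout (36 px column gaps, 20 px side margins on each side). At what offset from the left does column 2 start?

163.5 px

Inside the margins: 1152 − 40 = 1112 px.
8c + 7·36 = 1112 → 8c = 860 → c = 107.5 px.
Column 2 starts at margin + 1·(column + gutter) = 20 + 1·143.5 = 163.5 px.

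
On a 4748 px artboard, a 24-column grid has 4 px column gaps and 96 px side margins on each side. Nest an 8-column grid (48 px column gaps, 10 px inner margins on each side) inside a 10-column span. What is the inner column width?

Outer content = 4748 − 2·96 = 4556 px.
24 columns + 23 column gaps: 24c + 23·4 = 4556.
24c = 4556 − 92 = 4464, so c = 186 px.
10-column span = 10·186 + 9·4 = 1896 px.
Inner content = 1896 − 2·10 = 1876 px.
1876 − 7·48 = 1540; ÷8 gives d = 192.5 px.

192.5 px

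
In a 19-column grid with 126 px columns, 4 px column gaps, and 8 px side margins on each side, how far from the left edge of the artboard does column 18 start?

Column 18 starts at margin + 17·(column + gutter) = 8 + 17·130 = 2218 px.

2218 px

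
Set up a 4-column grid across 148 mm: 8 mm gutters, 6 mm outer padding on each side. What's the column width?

Inside the margins: 148 − 12 = 136 mm.
136 − 3·8 = 112; ÷4 gives c = 28 mm.

28 mm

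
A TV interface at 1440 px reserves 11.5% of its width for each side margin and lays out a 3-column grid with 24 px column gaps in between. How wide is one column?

Margins: 11.5% × 1440 = 165.6 px each, so content = 1440 − 331.2 = 1108.8 px.
3c + 2·24 = 1108.8 → 3c = 1060.8 → c = 353.6 px.

353.6 px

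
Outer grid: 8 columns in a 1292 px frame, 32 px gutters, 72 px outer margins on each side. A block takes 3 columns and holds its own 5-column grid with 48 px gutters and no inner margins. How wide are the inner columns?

43.7 px

Subtract both margins: 1292 − 2·72 = 1148 px.
1148 − 7·32 = 924; ÷8 gives c = 115.5 px.
3-column span = 3·115.5 + 2·32 = 410.5 px.
5d + 4·48 = 410.5 → 5d = 218.5 → d = 43.7 px.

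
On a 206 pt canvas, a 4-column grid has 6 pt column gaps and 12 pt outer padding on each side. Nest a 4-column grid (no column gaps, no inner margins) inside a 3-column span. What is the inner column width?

33.75 pt

Outer content = 206 − 2·12 = 182 pt.
4c + 3·6 = 182 → 4c = 164 → c = 41 pt.
3 columns plus 2 column gaps: 123 + 12 = 135 pt.
4d = 135 → d = 33.75 pt.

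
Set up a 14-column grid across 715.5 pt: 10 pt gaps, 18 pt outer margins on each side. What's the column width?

39.25 pt

Inside the margins: 715.5 − 36 = 679.5 pt.
Subtracting 13 gaps of 10 leaves 549.5 for 14 columns, so c = 39.25 pt.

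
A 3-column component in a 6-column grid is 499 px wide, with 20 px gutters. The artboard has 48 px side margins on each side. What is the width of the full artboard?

3 columns + 2 gutters: 3c + 2·20 = 499.
3c = 499 − 40 = 459, so c = 153 px.
Total width: 2·48 + 6·153 + 5·20 = 1114 px.

1114 px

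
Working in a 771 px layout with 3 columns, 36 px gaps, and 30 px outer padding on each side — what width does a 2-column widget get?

462 px

Inside the margins: 771 − 60 = 711 px.
Subtracting 2 gaps of 36 leaves 639 for 3 columns, so c = 213 px.
2-column span = 2·213 + 1·36 = 462 px.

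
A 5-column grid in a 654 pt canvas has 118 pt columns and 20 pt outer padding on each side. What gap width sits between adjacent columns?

Take off 40 pt of margins, leaving 614 pt.
Columns use 590 pt, leaving 24 pt across 4 gaps = 6 pt each.

6 pt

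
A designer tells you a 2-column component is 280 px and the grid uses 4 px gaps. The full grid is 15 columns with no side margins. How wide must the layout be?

2126 px

2c + 1·4 = 280 → 2c = 276 → c = 138 px.
Total width: 15·138 + 14·4 = 2126 px.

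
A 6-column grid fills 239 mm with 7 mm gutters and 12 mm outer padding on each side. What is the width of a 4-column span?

Take off 24 mm of margins, leaving 215 mm.
6 columns + 5 gutters: 6c + 5·7 = 215.
6c = 215 − 35 = 180, so c = 30 mm.
4-column span = 4·30 + 3·7 = 141 mm.

141 mm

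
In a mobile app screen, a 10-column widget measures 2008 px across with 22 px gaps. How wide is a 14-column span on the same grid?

10c + 9·22 = 2008 → 10c = 1810 → c = 181 px.
14-column span = 14·181 + 13·22 = 2820 px.

2820 px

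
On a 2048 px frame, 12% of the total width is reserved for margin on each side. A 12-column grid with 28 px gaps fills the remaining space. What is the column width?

104.04 px

Each margin = 12% of 2048 = 245.76 px; content = 2048 − 2·245.76 = 1556.48 px.
Subtracting 11 gaps of 28 leaves 1248.48 for 12 columns, so c = 104.04 px.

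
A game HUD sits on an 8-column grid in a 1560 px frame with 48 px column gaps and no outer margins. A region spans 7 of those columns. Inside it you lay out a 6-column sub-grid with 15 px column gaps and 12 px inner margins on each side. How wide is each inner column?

1560 − 7·48 = 1224; ÷8 gives c = 153 px.
Span of 7: 7·153 + 6·48 = 1071 + 288 = 1359 px.
Inner content = 1359 − 2·12 = 1335 px.
6 columns + 5 column gaps: 6d + 5·15 = 1335.
6d = 1335 − 75 = 1260, so d = 210 px.

210 px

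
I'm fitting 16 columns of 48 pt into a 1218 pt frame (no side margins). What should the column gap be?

16·48 + 15g = 1218 → 15g = 450 → g = 30 pt.

30 pt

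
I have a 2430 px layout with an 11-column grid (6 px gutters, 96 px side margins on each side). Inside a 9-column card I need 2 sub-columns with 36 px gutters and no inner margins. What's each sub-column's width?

Outer content = 2430 − 2·96 = 2238 px.
Subtracting 10 gutters of 6 leaves 2178 for 11 columns, so c = 198 px.
9-column span = 9·198 + 8·6 = 1830 px.
1830 − 1·36 = 1794; ÷2 gives d = 897 px.

897 px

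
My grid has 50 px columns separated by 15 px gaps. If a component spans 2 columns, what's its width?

2 columns plus 1 gap: 100 + 15 = 115 px.

115 px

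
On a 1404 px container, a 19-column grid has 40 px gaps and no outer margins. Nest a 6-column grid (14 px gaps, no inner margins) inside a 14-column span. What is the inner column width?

159 px

1404 − 18·40 = 684; ÷19 gives c = 36 px.
Span of 14: 14·36 + 13·40 = 504 + 520 = 1024 px.
6d + 5·14 = 1024 → 6d = 954 → d = 159 px.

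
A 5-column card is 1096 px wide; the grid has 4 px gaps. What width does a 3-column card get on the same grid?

Subtracting 4 gaps of 4 leaves 1080 for 5 columns, so c = 216 px.
3-column span = 3·216 + 2·4 = 656 px.

656 px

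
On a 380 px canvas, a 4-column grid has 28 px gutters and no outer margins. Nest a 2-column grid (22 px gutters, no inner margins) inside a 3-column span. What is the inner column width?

128 px

Subtracting 3 gutters of 28 leaves 296 for 4 columns, so c = 74 px.
Span of 3: 3·74 + 2·28 = 222 + 56 = 278 px.
2 columns + 1 gutter: 2d + 1·22 = 278.
2d = 278 − 22 = 256, so d = 128 px.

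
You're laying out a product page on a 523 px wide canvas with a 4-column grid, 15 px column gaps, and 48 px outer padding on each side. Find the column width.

Inside the margins: 523 − 96 = 427 px.
4 columns + 3 column gaps: 4c + 3·15 = 427.
4c = 427 − 45 = 382, so c = 95.5 px.

95.5 px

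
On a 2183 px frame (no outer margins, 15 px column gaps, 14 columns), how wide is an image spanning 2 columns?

299 px

14 columns + 13 column gaps: 14c + 13·15 = 2183.
14c = 2183 − 195 = 1988, so c = 142 px.
Span of 2: 2·142 + 1·15 = 284 + 15 = 299 px.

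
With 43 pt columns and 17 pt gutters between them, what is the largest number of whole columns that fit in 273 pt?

4 columns

Each extra column adds 43 + 17 = 60 pt.
(273 + 17) / 60 = 4.83, so 4 columns fit.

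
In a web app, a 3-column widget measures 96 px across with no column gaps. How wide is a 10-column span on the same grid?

320 px

3c = 96 → c = 32 px.
10-column span = 10·32 = 320 px.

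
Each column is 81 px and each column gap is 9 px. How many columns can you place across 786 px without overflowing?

Each extra column adds 81 + 9 = 90 px.
(786 + 9) / 90 = 8.83, so 8 columns fit.

8 columns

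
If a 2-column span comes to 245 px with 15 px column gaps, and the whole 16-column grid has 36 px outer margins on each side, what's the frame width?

2c + 1·15 = 245 → 2c = 230 → c = 115 px.
Total width: 2·36 + 16·115 + 15·15 = 2137 px.

2137 px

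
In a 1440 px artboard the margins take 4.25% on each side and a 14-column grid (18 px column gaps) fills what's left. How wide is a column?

77.4 px

1440 × (1 − 2·4.25%) = 1440 × 91.5% = 1317.6 px for the columns.
14c + 13·18 = 1317.6 → 14c = 1083.6 → c = 77.4 px.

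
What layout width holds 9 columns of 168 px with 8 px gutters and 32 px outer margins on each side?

Adding margins, columns and gutters: 64 + 1512 + 64 = 1640 px.

1640 px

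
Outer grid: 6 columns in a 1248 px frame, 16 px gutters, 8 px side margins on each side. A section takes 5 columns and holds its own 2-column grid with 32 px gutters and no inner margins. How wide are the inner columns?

496 px

Inside the margins: 1248 − 16 = 1232 px.
6 columns + 5 gutters: 6c + 5·16 = 1232.
6c = 1232 − 80 = 1152, so c = 192 px.
5-column span = 5·192 + 4·16 = 1024 px.
2 columns + 1 gutter: 2d + 1·32 = 1024.
2d = 1024 − 32 = 992, so d = 496 px.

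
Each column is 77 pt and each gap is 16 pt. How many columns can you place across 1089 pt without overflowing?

11 columns

Each extra column adds 77 + 16 = 93 pt.
(1089 + 16) / 93 = 11.88, so 11 columns fit.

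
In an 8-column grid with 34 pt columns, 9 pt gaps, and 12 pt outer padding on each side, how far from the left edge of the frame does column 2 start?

Column 2 starts at margin + 1·(column + gutter) = 12 + 1·43 = 55 pt.

55 pt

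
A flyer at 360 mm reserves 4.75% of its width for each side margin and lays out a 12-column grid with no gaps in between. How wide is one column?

Margins: 4.75% × 360 = 17.1 mm each, so content = 360 − 34.2 = 325.8 mm.
With no gaps, each column is 325.8/12 = 27.15 mm.

27.15 mm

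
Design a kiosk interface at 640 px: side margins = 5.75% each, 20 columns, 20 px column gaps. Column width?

9.32 px

Each margin = 5.75% of 640 = 36.8 px; content = 640 − 2·36.8 = 566.4 px.
20c + 19·20 = 566.4 → 20c = 186.4 → c = 9.32 px.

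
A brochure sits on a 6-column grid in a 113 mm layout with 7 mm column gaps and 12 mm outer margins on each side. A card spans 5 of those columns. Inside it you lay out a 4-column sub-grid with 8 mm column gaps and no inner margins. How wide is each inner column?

12.25 mm

Outer content = 113 − 2·12 = 89 mm.
Subtracting 5 column gaps of 7 leaves 54 for 6 columns, so c = 9 mm.
5-column span = 5·9 + 4·7 = 73 mm.
4d + 3·8 = 73 → 4d = 49 → d = 12.25 mm.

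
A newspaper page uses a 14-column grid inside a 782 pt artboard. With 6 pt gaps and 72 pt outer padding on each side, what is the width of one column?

Subtract both margins: 782 − 2·72 = 638 pt.
Subtracting 13 gaps of 6 leaves 560 for 14 columns, so c = 40 pt.

40 pt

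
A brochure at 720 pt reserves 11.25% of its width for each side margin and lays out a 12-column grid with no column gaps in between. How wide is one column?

Margins: 11.25% × 720 = 81 pt each, so content = 720 − 162 = 558 pt.
558 / 12 = 46.5 pt per column.

46.5 pt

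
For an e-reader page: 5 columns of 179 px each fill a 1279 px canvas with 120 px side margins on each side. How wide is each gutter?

36 px

Inside the margins: 1279 − 240 = 1039 px.
Columns use 895 px, leaving 144 px across 4 gutters = 36 px each.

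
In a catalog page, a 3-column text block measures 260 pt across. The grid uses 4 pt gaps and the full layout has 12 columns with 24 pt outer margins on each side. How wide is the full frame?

3c + 2·4 = 260 → 3c = 252 → c = 84 pt.
Adding margins, columns and gutters: 48 + 1008 + 44 = 1100 pt.

1100 pt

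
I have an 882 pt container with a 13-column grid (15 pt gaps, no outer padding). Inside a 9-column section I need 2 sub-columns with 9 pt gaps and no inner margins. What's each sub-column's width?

298.5 pt

882 − 12·15 = 702; ÷13 gives c = 54 pt.
9 columns plus 8 gaps: 486 + 120 = 606 pt.
Subtracting 1 gap of 9 leaves 597 for 2 columns, so d = 298.5 pt.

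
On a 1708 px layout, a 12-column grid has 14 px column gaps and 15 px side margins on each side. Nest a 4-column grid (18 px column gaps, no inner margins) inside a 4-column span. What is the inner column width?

124 px

Take off 30 px of margins, leaving 1678 px.
1678 − 11·14 = 1524; ÷12 gives c = 127 px.
4 columns plus 3 column gaps: 508 + 42 = 550 px.
4d + 3·18 = 550 → 4d = 496 → d = 124 px.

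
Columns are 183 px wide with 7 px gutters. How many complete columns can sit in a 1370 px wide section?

7 columns

k columns need k·183 + (k−1)·7 = k·190 − 7.
k·190 − 7 ≤ 1370 → k ≤ 1377 / 190 ≈ 7.25, so k = 7.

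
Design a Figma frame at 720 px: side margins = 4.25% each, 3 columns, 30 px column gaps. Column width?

199.6 px

Margins: 4.25% × 720 = 30.6 px each, so content = 720 − 61.2 = 658.8 px.
3c + 2·30 = 658.8 → 3c = 598.8 → c = 199.6 px.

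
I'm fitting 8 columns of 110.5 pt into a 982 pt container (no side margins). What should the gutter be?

Columns use 884 pt, leaving 98 pt across 7 gutters = 14 pt each.

14 pt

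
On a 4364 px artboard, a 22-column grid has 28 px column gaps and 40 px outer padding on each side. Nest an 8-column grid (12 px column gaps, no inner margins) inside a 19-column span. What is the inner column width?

Take off 80 px of margins, leaving 4284 px.
Subtracting 21 column gaps of 28 leaves 3696 for 22 columns, so c = 168 px.
19-column span = 19·168 + 18·28 = 3696 px.
8 columns + 7 column gaps: 8d + 7·12 = 3696.
8d = 3696 − 84 = 3612, so d = 451.5 px.

451.5 px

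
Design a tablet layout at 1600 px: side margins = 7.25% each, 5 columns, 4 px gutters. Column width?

270.4 px

1600 × (1 − 2·7.25%) = 1600 × 85.5% = 1368 px for the columns.
1368 − 4·4 = 1352; ÷5 gives c = 270.4 px.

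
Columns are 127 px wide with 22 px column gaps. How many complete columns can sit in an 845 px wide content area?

k columns need k·127 + (k−1)·22 = k·149 − 22.
k·149 − 22 ≤ 845 → k ≤ 867 / 149 ≈ 5.82, so k = 5.

5 columns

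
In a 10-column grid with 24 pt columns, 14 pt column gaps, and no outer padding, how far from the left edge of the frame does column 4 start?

114 pt

No margin, so column 4 starts at 3·(column + gutter) = 3·38 = 114 pt.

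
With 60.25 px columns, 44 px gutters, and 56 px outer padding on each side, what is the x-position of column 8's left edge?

Before column 8: the margin + 7 columns + 7 gutters.
Offset = 56 + 7·(60.25 + 44) = 56 + 729.75 = 785.75 px.

785.75 px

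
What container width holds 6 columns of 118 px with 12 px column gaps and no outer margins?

768 px

Total width: 6·118 + 5·12 = 768 px.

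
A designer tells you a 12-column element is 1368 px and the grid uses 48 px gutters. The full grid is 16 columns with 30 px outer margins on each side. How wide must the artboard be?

12 columns + 11 gutters: 12c + 11·48 = 1368.
12c = 1368 − 528 = 840, so c = 70 px.
Total width: 2·30 + 16·70 + 15·48 = 1900 px.

1900 px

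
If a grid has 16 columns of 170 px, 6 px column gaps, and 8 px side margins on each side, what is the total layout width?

2826 px

Total width: 2·8 + 16·170 + 15·6 = 2826 px.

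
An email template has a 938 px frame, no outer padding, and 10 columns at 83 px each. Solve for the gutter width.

10 columns take 10·83 = 830 px; remaining 108 splits into 9 gutters.
g = 108 / 9 = 12 px.

12 px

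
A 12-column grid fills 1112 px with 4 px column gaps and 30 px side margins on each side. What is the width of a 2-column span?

Subtract both margins: 1112 − 2·30 = 1052 px.
12c + 11·4 = 1052 → 12c = 1008 → c = 84 px.
2-column span = 2·84 + 1·4 = 172 px.

172 px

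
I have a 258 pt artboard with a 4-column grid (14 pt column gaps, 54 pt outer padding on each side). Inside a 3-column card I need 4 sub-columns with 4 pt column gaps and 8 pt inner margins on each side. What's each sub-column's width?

Outer content = 258 − 2·54 = 150 pt.
Subtracting 3 column gaps of 14 leaves 108 for 4 columns, so c = 27 pt.
Span of 3: 3·27 + 2·14 = 81 + 28 = 109 pt.
Inner content = 109 − 2·8 = 93 pt.
4d + 3·4 = 93 → 4d = 81 → d = 20.25 pt.

20.25 pt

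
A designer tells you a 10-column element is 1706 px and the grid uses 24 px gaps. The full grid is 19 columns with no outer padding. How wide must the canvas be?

3263 px

1706 − 9·24 = 1490; ÷10 gives c = 149 px.
Canvas = 19·149 + 18·24 = 2831 + 432 = 3263 px.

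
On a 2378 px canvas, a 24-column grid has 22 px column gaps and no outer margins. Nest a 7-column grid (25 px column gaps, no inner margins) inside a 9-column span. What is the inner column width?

104 px

2378 − 23·22 = 1872; ÷24 gives c = 78 px.
9 columns plus 8 column gaps: 702 + 176 = 878 px.
7 columns + 6 column gaps: 7d + 6·25 = 878.
7d = 878 − 150 = 728, so d = 104 px.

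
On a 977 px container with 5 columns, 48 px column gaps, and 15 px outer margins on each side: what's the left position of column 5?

Subtract both margins: 977 − 2·15 = 947 px.
Subtracting 4 column gaps of 48 leaves 755 for 5 columns, so c = 151 px.
Column 5 starts at margin + 4·(column + gutter) = 15 + 4·199 = 811 px.

811 px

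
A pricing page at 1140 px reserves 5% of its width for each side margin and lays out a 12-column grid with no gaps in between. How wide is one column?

1140 × (1 − 2·5%) = 1140 × 90% = 1026 px for the columns.
12c = 1026 → c = 85.5 px.

85.5 px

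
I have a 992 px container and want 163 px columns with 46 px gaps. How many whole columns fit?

4 columns

Each extra column adds 163 + 46 = 209 px.
(992 + 46) / 209 = 4.97, so 4 columns fit.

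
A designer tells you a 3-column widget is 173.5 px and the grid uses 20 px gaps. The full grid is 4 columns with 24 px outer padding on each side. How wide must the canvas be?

286 px

3c + 2·20 = 173.5 → 3c = 133.5 → c = 44.5 px.
Adding margins, columns and gutters: 48 + 178 + 60 = 286 px.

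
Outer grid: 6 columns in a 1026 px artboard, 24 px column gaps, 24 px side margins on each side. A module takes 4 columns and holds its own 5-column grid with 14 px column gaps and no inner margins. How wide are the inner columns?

117.6 px

Take off 48 px of margins, leaving 978 px.
6 columns + 5 column gaps: 6c + 5·24 = 978.
6c = 978 − 120 = 858, so c = 143 px.
4-column span = 4·143 + 3·24 = 644 px.
644 − 4·14 = 588; ÷5 gives d = 117.6 px.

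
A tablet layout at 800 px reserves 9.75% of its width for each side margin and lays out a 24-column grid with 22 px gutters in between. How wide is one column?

5.75 px

Each margin = 9.75% of 800 = 78 px; content = 800 − 2·78 = 644 px.
24c + 23·22 = 644 → 24c = 138 → c = 5.75 px.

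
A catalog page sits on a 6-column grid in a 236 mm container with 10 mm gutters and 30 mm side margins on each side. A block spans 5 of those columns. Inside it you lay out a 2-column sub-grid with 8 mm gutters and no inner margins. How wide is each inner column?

Outer content = 236 − 2·30 = 176 mm.
6c + 5·10 = 176 → 6c = 126 → c = 21 mm.
5-column span = 5·21 + 4·10 = 145 mm.
2 columns + 1 gutter: 2d + 1·8 = 145.
2d = 145 − 8 = 137, so d = 68.5 mm.

68.5 mm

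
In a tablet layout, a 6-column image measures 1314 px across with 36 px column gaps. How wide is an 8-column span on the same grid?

1314 − 5·36 = 1134; ÷6 gives c = 189 px.
8-column span = 8·189 + 7·36 = 1764 px.

1764 px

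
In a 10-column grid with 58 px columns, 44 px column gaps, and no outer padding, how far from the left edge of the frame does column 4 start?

Before column 4: 3 columns + 3 column gaps.
Offset = 3·(58 + 44) = 3·102 = 306 px.

306 px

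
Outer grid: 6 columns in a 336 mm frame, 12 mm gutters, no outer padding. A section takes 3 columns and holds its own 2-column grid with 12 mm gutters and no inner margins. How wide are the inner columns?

6 columns + 5 gutters: 6c + 5·12 = 336.
6c = 336 − 60 = 276, so c = 46 mm.
Span of 3: 3·46 + 2·12 = 138 + 24 = 162 mm.
Subtracting 1 gutter of 12 leaves 150 for 2 columns, so d = 75 mm.

75 mm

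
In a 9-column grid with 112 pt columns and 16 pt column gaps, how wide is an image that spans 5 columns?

5 columns plus 4 column gaps: 560 + 64 = 624 pt.

624 pt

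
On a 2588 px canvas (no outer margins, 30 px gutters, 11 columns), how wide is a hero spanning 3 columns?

684 px

11c + 10·30 = 2588 → 11c = 2288 → c = 208 px.
Span of 3: 3·208 + 2·30 = 624 + 60 = 684 px.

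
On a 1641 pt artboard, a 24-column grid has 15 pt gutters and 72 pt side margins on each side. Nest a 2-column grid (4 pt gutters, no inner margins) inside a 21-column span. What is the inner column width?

652 pt

Subtract both margins: 1641 − 2·72 = 1497 pt.
Subtracting 23 gutters of 15 leaves 1152 for 24 columns, so c = 48 pt.
Span of 21: 21·48 + 20·15 = 1008 + 300 = 1308 pt.
1308 − 1·4 = 1304; ÷2 gives d = 652 pt.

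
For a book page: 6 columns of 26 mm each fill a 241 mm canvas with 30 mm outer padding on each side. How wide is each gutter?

Take off 60 mm of margins, leaving 181 mm.
Columns use 156 mm, leaving 25 mm across 5 gutters = 5 mm each.

5 mm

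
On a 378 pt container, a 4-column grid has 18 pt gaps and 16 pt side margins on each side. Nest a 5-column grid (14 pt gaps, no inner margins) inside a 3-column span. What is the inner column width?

39.8 pt

Subtract both margins: 378 − 2·16 = 346 pt.
4c + 3·18 = 346 → 4c = 292 → c = 73 pt.
Span of 3: 3·73 + 2·18 = 219 + 36 = 255 pt.
255 − 4·14 = 199; ÷5 gives d = 39.8 pt.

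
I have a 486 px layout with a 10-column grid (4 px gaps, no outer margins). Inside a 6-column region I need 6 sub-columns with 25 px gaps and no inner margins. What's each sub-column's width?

27.5 px

10 columns + 9 gaps: 10c + 9·4 = 486.
10c = 486 − 36 = 450, so c = 45 px.
6-column span = 6·45 + 5·4 = 290 px.
290 − 5·25 = 165; ÷6 gives d = 27.5 px.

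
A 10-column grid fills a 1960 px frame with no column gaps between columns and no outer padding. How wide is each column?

196 px

10c = 1960 → c = 196 px.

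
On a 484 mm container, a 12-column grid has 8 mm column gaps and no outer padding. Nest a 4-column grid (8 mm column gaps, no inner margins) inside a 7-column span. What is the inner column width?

484 − 11·8 = 396; ÷12 gives c = 33 mm.
Span of 7: 7·33 + 6·8 = 231 + 48 = 279 mm.
4 columns + 3 column gaps: 4d + 3·8 = 279.
4d = 279 − 24 = 255, so d = 63.75 mm.

63.75 mm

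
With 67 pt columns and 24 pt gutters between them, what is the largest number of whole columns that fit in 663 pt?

k columns need k·67 + (k−1)·24 = k·91 − 24.
k·91 − 24 ≤ 663 → k ≤ 687 / 91 ≈ 7.55, so k = 7.

7 columns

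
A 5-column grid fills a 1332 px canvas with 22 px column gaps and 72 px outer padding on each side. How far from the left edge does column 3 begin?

556 px

Inside the margins: 1332 − 144 = 1188 px.
5 columns + 4 column gaps: 5c + 4·22 = 1188.
5c = 1188 − 88 = 1100, so c = 220 px.
Column 3 starts at margin + 2·(column + gutter) = 72 + 2·242 = 556 px.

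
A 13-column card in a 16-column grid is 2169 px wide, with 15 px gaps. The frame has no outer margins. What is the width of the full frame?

2169 − 12·15 = 1989; ÷13 gives c = 153 px.
Frame = 16·153 + 15·15 = 2448 + 225 = 2673 px.

2673 px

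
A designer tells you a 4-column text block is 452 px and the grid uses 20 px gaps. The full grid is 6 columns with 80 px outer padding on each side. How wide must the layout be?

4 columns + 3 gaps: 4c + 3·20 = 452.
4c = 452 − 60 = 392, so c = 98 px.
Layout = 2·80 + 6·98 + 5·20 = 160 + 588 + 100 = 848 px.

848 px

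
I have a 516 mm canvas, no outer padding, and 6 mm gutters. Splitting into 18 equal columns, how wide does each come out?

23 mm

18 columns + 17 gutters: 18c + 17·6 = 516.
18c = 516 − 102 = 414, so c = 23 mm.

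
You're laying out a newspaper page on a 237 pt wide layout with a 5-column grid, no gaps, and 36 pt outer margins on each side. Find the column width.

Take off 72 pt of margins, leaving 165 pt.
5c = 165 → c = 33 pt.

33 pt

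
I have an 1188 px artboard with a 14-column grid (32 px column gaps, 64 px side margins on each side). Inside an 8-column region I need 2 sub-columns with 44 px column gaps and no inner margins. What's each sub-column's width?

274 px

Subtract both margins: 1188 − 2·64 = 1060 px.
1060 − 13·32 = 644; ÷14 gives c = 46 px.
Span of 8: 8·46 + 7·32 = 368 + 224 = 592 px.
592 − 1·44 = 548; ÷2 gives d = 274 px.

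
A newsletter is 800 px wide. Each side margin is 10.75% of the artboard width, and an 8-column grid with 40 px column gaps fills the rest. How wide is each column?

43.5 px

Margins: 10.75% × 800 = 86 px each, so content = 800 − 172 = 628 px.
Subtracting 7 column gaps of 40 leaves 348 for 8 columns, so c = 43.5 px.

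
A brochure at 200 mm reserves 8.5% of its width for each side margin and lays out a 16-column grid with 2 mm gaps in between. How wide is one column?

8.5 mm

Each margin = 8.5% of 200 = 17 mm; content = 200 − 2·17 = 166 mm.
16 columns + 15 gaps: 16c + 15·2 = 166.
16c = 166 − 30 = 136, so c = 8.5 mm.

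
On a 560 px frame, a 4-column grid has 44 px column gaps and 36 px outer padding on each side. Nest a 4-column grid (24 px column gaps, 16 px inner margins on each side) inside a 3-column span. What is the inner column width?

Take off 72 px of margins, leaving 488 px.
4 columns + 3 column gaps: 4c + 3·44 = 488.
4c = 488 − 132 = 356, so c = 89 px.
Span of 3: 3·89 + 2·44 = 267 + 88 = 355 px.
Inner content = 355 − 2·16 = 323 px.
Subtracting 3 column gaps of 24 leaves 251 for 4 columns, so d = 62.75 px.

62.75 px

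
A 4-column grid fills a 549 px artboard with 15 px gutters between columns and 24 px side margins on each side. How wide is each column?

114 px

Content width = 549 − 2·24 = 501 px.
4c + 3·15 = 501 → 4c = 456 → c = 114 px.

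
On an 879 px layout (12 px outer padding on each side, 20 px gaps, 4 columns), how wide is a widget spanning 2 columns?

417.5 px

Take off 24 px of margins, leaving 855 px.
4 columns + 3 gaps: 4c + 3·20 = 855.
4c = 855 − 60 = 795, so c = 198.75 px.
Span of 2: 2·198.75 + 1·20 = 397.5 + 20 = 417.5 px.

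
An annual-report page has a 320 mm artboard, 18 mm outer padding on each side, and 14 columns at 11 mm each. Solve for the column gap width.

10 mm

Content width = 320 − 2·18 = 284 mm.
14 columns take 14·11 = 154 mm; remaining 130 splits into 13 column gaps.
g = 130 / 13 = 10 mm.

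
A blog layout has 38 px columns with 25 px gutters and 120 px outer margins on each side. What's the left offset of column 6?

435 px

Column 6 starts at margin + 5·(column + gutter) = 120 + 5·63 = 435 px.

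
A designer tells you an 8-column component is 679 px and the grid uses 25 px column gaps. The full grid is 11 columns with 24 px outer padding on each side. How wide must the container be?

Subtracting 7 column gaps of 25 leaves 504 for 8 columns, so c = 63 px.
Adding margins, columns and gutters: 48 + 693 + 250 = 991 px.

991 px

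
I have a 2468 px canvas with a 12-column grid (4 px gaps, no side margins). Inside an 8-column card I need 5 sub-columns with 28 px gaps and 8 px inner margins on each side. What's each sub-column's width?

12 columns + 11 gaps: 12c + 11·4 = 2468.
12c = 2468 − 44 = 2424, so c = 202 px.
Span of 8: 8·202 + 7·4 = 1616 + 28 = 1644 px.
Inner content = 1644 − 2·8 = 1628 px.
Subtracting 4 gaps of 28 leaves 1516 for 5 columns, so d = 303.2 px.

303.2 px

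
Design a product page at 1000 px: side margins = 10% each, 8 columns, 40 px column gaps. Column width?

Each margin = 10% of 1000 = 100 px; content = 1000 − 2·100 = 800 px.
8c + 7·40 = 800 → 8c = 520 → c = 65 px.

65 px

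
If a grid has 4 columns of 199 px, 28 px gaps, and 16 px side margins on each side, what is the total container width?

912 px

Adding margins, columns and gutters: 32 + 796 + 84 = 912 px.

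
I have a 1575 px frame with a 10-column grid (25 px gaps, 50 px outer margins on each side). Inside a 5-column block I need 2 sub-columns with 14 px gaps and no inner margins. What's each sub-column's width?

Subtract both margins: 1575 − 2·50 = 1475 px.
1475 − 9·25 = 1250; ÷10 gives c = 125 px.
5-column span = 5·125 + 4·25 = 725 px.
2d + 1·14 = 725 → 2d = 711 → d = 355.5 px.

355.5 px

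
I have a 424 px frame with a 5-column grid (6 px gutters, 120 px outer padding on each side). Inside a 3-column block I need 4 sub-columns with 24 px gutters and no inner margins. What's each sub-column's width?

9 px

Subtract both margins: 424 − 2·120 = 184 px.
5c + 4·6 = 184 → 5c = 160 → c = 32 px.
3 columns plus 2 gutters: 96 + 12 = 108 px.
108 − 3·24 = 36; ÷4 gives d = 9 px.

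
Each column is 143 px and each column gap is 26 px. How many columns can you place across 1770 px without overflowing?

k columns need k·143 + (k−1)·26 = k·169 − 26.
k·169 − 26 ≤ 1770 → k ≤ 1796 / 169 ≈ 10.63, so k = 10.

10 columns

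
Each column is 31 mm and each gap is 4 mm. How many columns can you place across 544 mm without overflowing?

15 columns: 15·31 + 14·4 = 521 mm ≤ 544.
16 columns: 556 mm > 544. So 15.

15 columns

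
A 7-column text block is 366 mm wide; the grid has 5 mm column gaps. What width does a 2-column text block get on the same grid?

366 − 6·5 = 336; ÷7 gives c = 48 mm.
2 columns plus 1 column gap: 96 + 5 = 101 mm.

101 mm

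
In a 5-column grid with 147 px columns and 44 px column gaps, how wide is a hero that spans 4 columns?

4-column span = 4·147 + 3·44 = 720 px.

720 px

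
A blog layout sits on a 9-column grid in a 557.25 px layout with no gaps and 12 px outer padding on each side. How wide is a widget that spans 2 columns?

118.5 px

Take off 24 px of margins, leaving 533.25 px.
With no gaps, each column is 533.25/9 = 59.25 px.
2-column span = 2·59.25 = 118.5 px.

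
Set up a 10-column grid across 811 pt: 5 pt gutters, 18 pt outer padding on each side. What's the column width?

73 pt

Inside the margins: 811 − 36 = 775 pt.
775 − 9·5 = 730; ÷10 gives c = 73 pt.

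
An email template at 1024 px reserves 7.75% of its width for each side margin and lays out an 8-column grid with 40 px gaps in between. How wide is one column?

Each margin = 7.75% of 1024 = 79.36 px; content = 1024 − 2·79.36 = 865.28 px.
8c + 7·40 = 865.28 → 8c = 585.28 → c = 73.16 px.

73.16 px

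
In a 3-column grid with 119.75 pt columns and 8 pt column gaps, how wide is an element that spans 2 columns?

2-column span = 2·119.75 + 1·8 = 247.5 pt.

247.5 pt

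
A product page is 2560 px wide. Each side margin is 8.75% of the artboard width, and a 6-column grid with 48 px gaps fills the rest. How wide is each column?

312 px

Each margin = 8.75% of 2560 = 224 px; content = 2560 − 2·224 = 2112 px.
6 columns + 5 gaps: 6c + 5·48 = 2112.
6c = 2112 − 240 = 1872, so c = 312 px.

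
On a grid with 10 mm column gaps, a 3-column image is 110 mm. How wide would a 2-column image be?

70 mm

110 − 2·10 = 90; ÷3 gives c = 30 mm.
2-column span = 2·30 + 1·10 = 70 mm.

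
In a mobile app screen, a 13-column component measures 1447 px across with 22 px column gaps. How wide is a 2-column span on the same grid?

13 columns + 12 column gaps: 13c + 12·22 = 1447.
13c = 1447 − 264 = 1183, so c = 91 px.
2-column span = 2·91 + 1·22 = 204 px.

204 px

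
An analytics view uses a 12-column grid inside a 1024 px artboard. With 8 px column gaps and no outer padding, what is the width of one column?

12c + 11·8 = 1024 → 12c = 936 → c = 78 px.

78 px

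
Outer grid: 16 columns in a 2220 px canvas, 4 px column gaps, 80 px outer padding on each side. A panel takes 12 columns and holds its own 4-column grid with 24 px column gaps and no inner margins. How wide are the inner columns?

Inside the margins: 2220 − 160 = 2060 px.
2060 − 15·4 = 2000; ÷16 gives c = 125 px.
12 columns plus 11 column gaps: 1500 + 44 = 1544 px.
1544 − 3·24 = 1472; ÷4 gives d = 368 px.

368 px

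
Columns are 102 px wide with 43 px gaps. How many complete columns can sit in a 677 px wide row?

Each extra column adds 102 + 43 = 145 px.
(677 + 43) / 145 = 4.97, so 4 columns fit.

4 columns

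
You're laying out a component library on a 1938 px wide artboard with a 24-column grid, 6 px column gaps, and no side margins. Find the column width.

24 columns + 23 column gaps: 24c + 23·6 = 1938.
24c = 1938 − 138 = 1800, so c = 75 px.

75 px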